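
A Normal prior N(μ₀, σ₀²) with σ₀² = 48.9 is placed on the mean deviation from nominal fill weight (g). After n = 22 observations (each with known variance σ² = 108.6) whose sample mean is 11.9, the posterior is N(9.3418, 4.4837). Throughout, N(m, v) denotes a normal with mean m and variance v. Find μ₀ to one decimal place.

With known observation variance, the Normal–Normal posterior has precision τ_n = τ₀ + n/σ² and mean μ_n = (τ₀μ₀ + (n/σ²)x̄)/τ_n.
Here τ₀ = 1/48.9 = 0.020450 and τ_data = 22/108.6 = 0.202578, so τ_n = 0.223028.
Rearranging for μ₀: μ₀ = (μ_n·τ_n − τ_data·x̄)/τ₀ = (9.3418·0.223028 − 0.202578·11.9) / 0.020450 = -0.327195/0.020450 ≈ -16.0.

μ₀ = -16.0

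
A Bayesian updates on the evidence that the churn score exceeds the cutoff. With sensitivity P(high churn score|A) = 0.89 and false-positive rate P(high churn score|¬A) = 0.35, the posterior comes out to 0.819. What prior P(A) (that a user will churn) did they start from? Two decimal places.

P(A) = 0.64

In odds form, posterior odds = prior odds × likelihood ratio, so prior odds = posterior odds ÷ LR.
Posterior odds = 0.819/(1−0.819) = 4.5249. LR = 0.89/0.35 = 2.5429.
Prior odds = 4.5249/2.5429 = 1.7794, so P(A) = 1.7794/(1+1.7794) ≈ 0.64.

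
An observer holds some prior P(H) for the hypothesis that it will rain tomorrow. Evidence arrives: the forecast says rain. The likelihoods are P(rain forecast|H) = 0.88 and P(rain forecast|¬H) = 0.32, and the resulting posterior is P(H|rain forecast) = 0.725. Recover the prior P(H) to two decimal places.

P(H) = 0.49

In odds form, posterior odds = prior odds × likelihood ratio, so prior odds = posterior odds ÷ LR.
Posterior odds = 0.725/(1−0.725) = 2.6364. LR = 0.88/0.32 = 2.7500.
Prior odds = 2.6364/2.7500 = 0.9587, so P(H) = 0.9587/(1+0.9587) ≈ 0.49.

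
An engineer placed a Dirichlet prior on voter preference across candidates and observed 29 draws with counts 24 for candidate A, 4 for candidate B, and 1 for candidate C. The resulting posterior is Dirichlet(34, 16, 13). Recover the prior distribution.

For a Dirichlet(α) prior with multinomial counts c, the posterior is Dirichlet(α + c) componentwise.
Subtract each count from the matching posterior parameter: 34−24=10, 16−4=12, 13−1=12.

Dirichlet(10, 12, 12)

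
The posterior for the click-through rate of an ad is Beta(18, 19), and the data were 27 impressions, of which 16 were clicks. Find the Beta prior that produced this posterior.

Beta is conjugate to the binomial likelihood: posterior = Beta(a+s, b+f).
So a = 18 − 16 = 2 and b = 19 − 11 = 8.

Beta(2, 8)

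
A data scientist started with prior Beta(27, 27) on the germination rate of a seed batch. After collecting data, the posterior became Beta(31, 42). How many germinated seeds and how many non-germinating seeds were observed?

Under Beta–binomial conjugacy the posterior parameters are (α+s, β+f).
So s = 31 − 27 = 4 and f = 42 − 27 = 15.

4 germinated seeds and 15 non-germinating seeds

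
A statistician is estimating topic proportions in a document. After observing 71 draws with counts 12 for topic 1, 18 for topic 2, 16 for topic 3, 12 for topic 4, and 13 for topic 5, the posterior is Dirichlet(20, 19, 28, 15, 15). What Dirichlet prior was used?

For a Dirichlet(α) prior with multinomial counts c, the posterior is Dirichlet(α + c) componentwise.
Subtract each count from the matching posterior parameter: 20−12=8, 19−18=1, 28−16=12, 15−12=3, 15−13=2.

Dirichlet(8, 1, 12, 3, 2)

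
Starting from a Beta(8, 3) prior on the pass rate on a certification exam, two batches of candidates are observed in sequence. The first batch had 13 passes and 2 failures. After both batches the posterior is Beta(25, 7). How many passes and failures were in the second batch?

4 passes and 2 failures

Sequential conjugate updates are equivalent to a single update on the pooled data, so total successes = posterior α − prior α and total failures = posterior β − prior β.
Total across both batches: 25−8=17 passes, 7−3=4 failures.
Subtract the first batch: 17−13=4 passes and 4−2=2 failures.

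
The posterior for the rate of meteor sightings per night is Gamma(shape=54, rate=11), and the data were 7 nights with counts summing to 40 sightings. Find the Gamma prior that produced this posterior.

A Gamma(α, β) prior (rate parametrization) on a Poisson rate with n observations summing to S gives posterior Gamma(α+S, β+n).
So α = 54 − 40 = 14 and β = 11 − 7 = 4.

Gamma(shape=14, rate=4)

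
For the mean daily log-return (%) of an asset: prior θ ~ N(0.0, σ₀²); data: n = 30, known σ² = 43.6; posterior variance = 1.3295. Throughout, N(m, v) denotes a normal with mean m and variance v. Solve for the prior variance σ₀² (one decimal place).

σ₀² = 15.6

Posterior precision equals prior precision plus data precision: 1/σ_n² = 1/σ₀² + n/σ².
So 1/σ₀² = 1/1.3295 − 30/43.6 = 0.752162 − 0.688073 = 0.064089.
Hence σ₀² = 1/0.064089 ≈ 15.6.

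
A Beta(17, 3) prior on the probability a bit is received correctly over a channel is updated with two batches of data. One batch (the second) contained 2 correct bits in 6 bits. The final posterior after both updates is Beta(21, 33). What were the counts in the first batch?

2 correct bits and 26 errors

Sequential conjugate updates are equivalent to a single update on the pooled data, so total successes = posterior α − prior α and total failures = posterior β − prior β.
Total across both batches: 21−17=4 correct bits, 33−3=30 errors.
Subtract the second batch: 4−2=2 correct bits and 30−4=26 errors.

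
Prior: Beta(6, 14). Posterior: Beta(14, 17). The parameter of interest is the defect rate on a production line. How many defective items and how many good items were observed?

8 defective items and 3 good items

Under Beta–binomial conjugacy the posterior parameters are (a+s, b+f).
So s = 14 − 6 = 8 and f = 17 − 14 = 3.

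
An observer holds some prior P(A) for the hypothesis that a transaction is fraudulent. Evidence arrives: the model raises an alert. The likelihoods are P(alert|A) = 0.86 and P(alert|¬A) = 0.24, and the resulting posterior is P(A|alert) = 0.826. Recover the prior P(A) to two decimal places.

P(A) = 0.57

Bayes' rule in odds form gives O(A|E) = O(A)·[P(E|A)/P(E|¬A)], hence O(A) = O(A|E)/LR.
Posterior odds = 0.826/(1−0.826) = 4.7471. LR = 0.86/0.24 = 3.5833.
Prior odds = 4.7471/3.5833 = 1.3248, so P(A) = 1.3248/(1+1.3248) ≈ 0.57.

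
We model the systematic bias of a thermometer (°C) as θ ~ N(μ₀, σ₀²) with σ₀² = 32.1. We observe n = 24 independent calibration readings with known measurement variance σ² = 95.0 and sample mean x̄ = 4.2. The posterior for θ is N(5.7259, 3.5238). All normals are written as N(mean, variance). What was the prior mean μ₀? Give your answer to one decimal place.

With known observation variance, the Normal–Normal posterior has precision τ_n = τ₀ + n/σ² and mean μ_n = (τ₀μ₀ + (n/σ²)x̄)/τ_n.
Here τ₀ = 1/32.1 = 0.031153 and τ_data = 24/95.0 = 0.252632, so τ_n = 0.283785.
Rearranging for μ₀: μ₀ = (μ_n·τ_n − τ_data·x̄)/τ₀ = (5.7259·0.283785 − 0.252632·4.2) / 0.031153 = 0.563870/0.031153 ≈ 18.1.

μ₀ = 18.1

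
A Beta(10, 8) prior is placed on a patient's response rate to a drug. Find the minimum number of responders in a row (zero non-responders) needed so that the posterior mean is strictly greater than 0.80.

After k responders and 0 non-responders the posterior is Beta(10+k, 8), with mean (10+k)/(10+8+k).
Set (10+k)/(18+k) > 0.80 and solve: k > (0.80·18 − 10)/(1 − 0.80) = 22.000.
The smallest integer exceeding 22.000 is 23, and checking k=23: (33)/(41) = 0.8049 > 0.80.

k = 23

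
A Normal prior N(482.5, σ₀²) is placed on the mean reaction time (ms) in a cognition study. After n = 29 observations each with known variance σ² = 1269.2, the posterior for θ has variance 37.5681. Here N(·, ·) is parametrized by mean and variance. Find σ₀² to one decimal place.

Posterior precision equals prior precision plus data precision: 1/σ_n² = 1/σ₀² + n/σ².
So 1/σ₀² = 1/37.5681 − 29/1269.2 = 0.026618 − 0.022849 = 0.003769.
Hence σ₀² = 1/0.003769 ≈ 265.3.

σ₀² = 265.3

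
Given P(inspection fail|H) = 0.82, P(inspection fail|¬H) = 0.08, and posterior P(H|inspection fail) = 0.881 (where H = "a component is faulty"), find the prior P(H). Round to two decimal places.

P(H) = 0.42

Bayes' rule in odds form gives O(H|E) = O(H)·[P(E|H)/P(E|¬H)], hence O(H) = O(H|E)/LR.
Posterior odds = 0.881/(1−0.881) = 7.4034. LR = 0.82/0.08 = 10.2500.
Prior odds = 7.4034/10.2500 = 0.7223, so P(H) = 0.7223/(1+0.7223) ≈ 0.42.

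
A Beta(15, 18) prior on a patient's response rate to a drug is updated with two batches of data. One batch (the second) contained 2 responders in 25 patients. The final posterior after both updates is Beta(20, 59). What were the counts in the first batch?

Sequential conjugate updates are equivalent to a single update on the pooled data, so total successes = posterior α − prior α and total failures = posterior β − prior β.
Total across both batches: 20−15=5 responders, 59−18=41 non-responders.
Subtract the second batch: 5−2=3 responders and 41−23=18 non-responders.

3 responders and 18 non-responders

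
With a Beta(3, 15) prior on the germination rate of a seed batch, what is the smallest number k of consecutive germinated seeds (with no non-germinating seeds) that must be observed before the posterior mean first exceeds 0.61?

After k germinated seeds and 0 non-germinating seeds the posterior is Beta(3+k, 15), with mean (3+k)/(3+15+k).
Set (3+k)/(18+k) > 0.61 and solve: k > (0.61·18 − 3)/(1 − 0.61) = 20.462.
The smallest integer exceeding 20.462 is 21.

k = 21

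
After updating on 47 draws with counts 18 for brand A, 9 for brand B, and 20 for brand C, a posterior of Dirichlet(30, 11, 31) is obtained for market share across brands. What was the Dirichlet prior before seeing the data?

Dirichlet(12, 2, 11)

For a Dirichlet(α) prior with multinomial counts c, the posterior is Dirichlet(α + c) componentwise.
Subtract each count from the matching posterior parameter: 30−18=12, 11−9=2, 31−20=11.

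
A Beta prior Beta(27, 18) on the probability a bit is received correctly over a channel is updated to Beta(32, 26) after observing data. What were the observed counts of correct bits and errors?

A Beta(α, β) prior with s successes and f failures in binomial data gives a Beta(α+s, β+f) posterior.
So s = 32 − 27 = 5 and f = 26 − 18 = 8.

5 correct bits and 8 errors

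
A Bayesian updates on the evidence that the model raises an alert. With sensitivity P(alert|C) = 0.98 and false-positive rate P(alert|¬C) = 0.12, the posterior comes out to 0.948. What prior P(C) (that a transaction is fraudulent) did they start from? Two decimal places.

P(C) = 0.69

In odds form, posterior odds = prior odds × likelihood ratio, so prior odds = posterior odds ÷ LR.
Posterior odds = 0.948/(1−0.948) = 18.2308. LR = 0.98/0.12 = 8.1667.
Prior odds = 18.2308/8.1667 = 2.2323, so P(C) = 2.2323/(1+2.2323) ≈ 0.69.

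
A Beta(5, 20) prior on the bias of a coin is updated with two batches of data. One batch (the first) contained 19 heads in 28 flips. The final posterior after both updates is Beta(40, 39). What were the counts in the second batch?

16 heads and 10 tails

Sequential conjugate updates are equivalent to a single update on the pooled data, so total successes = posterior α − prior α and total failures = posterior β − prior β.
Total across both batches: 40−5=35 heads, 39−20=19 tails.
Subtract the first batch: 35−19=16 heads and 19−9=10 tails.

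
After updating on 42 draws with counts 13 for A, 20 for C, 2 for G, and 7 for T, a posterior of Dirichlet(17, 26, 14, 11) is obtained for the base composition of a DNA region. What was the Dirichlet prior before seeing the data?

For a Dirichlet(α) prior with multinomial counts c, the posterior is Dirichlet(α + c) componentwise.
Subtract each count from the matching posterior parameter: 17−13=4, 26−20=6, 14−2=12, 11−7=4.

Dirichlet(4, 6, 12, 4)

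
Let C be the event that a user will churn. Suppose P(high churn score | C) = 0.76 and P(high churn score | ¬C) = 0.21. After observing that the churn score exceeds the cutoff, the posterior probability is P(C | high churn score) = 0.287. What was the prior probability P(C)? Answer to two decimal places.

P(C) = 0.10

In odds form, posterior odds = prior odds × likelihood ratio, so prior odds = posterior odds ÷ LR.
Posterior odds = 0.287/(1−0.287) = 0.4025. LR = 0.76/0.21 = 3.6190.
Prior odds = 0.4025/3.6190 = 0.1112, so P(C) = 0.1112/(1+0.1112) ≈ 0.10.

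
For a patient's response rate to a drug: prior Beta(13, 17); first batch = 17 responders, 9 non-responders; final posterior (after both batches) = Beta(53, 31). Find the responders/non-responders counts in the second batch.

23 responders and 5 non-responders

Because Beta–binomial updating is additive in the counts, the combined data contributed (α_post−α_prior, β_post−β_prior) successes and failures.
Total across both batches: 53−13=40 responders, 31−17=14 non-responders.
Subtract the first batch: 40−17=23 responders and 14−9=5 non-responders.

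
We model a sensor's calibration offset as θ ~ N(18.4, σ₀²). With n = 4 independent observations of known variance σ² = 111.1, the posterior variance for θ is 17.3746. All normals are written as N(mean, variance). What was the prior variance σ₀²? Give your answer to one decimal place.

Posterior precision equals prior precision plus data precision: 1/σ_n² = 1/σ₀² + n/σ².
So 1/σ₀² = 1/17.3746 − 4/111.1 = 0.057555 − 0.036004 = 0.021551.
Hence σ₀² = 1/0.021551 ≈ 46.4.

σ₀² = 46.4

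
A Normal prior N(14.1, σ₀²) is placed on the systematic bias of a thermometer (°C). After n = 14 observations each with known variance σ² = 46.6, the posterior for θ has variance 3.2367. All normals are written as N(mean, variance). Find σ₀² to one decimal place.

Posterior precision equals prior precision plus data precision: 1/σ_n² = 1/σ₀² + n/σ².
So 1/σ₀² = 1/3.2367 − 14/46.6 = 0.308957 − 0.300429 = 0.008528.
Hence σ₀² = 1/0.008528 ≈ 117.3.

σ₀² = 117.3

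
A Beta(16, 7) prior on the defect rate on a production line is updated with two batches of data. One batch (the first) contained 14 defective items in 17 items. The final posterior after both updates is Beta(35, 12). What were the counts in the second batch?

Sequential conjugate updates are equivalent to a single update on the pooled data, so total successes = posterior α − prior α and total failures = posterior β − prior β.
Total across both batches: 35−16=19 defective items, 12−7=5 good items.
Subtract the first batch: 19−14=5 defective items and 5−3=2 good items.

5 defective items and 2 good items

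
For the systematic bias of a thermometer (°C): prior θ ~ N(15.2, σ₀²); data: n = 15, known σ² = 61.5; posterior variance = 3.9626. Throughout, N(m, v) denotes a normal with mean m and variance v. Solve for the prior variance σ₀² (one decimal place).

σ₀² = 118.2

For the Normal–Normal model with known σ², precisions add: τ_n = τ₀ + n/σ².
So 1/σ₀² = 1/3.9626 − 15/61.5 = 0.252360 − 0.243902 = 0.008458.
Hence σ₀² = 1/0.008458 ≈ 118.2.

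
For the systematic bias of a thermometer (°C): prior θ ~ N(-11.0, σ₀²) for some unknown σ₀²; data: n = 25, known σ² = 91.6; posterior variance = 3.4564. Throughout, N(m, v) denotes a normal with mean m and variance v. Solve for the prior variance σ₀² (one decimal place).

For the Normal–Normal model with known σ², precisions add: τ_n = τ₀ + n/σ².
So 1/σ₀² = 1/3.4564 − 25/91.6 = 0.289318 − 0.272926 = 0.016392.
Hence σ₀² = 1/0.016392 ≈ 61.0.

σ₀² = 61.0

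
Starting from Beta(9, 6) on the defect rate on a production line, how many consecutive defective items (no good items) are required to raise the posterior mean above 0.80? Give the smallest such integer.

k = 16

After k defective items and 0 good items the posterior is Beta(9+k, 6), with mean (9+k)/(9+6+k).
Set (9+k)/(15+k) > 0.80 and solve: k > (0.80·15 − 9)/(1 − 0.80) = 15.000.
The smallest integer exceeding 15.000 is 16, and checking k=16: (25)/(31) = 0.8065 > 0.80.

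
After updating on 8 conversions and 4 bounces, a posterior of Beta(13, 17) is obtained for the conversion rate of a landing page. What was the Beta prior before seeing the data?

Beta(5, 13)

A Beta(α, β) prior with s successes and f failures in binomial data gives a Beta(α+s, β+f) posterior.
So α = 13 − 8 = 5 and β = 17 − 4 = 13.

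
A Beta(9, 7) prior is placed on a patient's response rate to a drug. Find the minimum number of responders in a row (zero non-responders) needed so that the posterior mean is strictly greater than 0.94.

After k responders and 0 non-responders the posterior is Beta(9+k, 7), with mean (9+k)/(9+7+k).
Set (9+k)/(16+k) > 0.94 and solve: k > (0.94·16 − 9)/(1 − 0.94) = 100.667.
The smallest integer exceeding 100.667 is 101.

k = 101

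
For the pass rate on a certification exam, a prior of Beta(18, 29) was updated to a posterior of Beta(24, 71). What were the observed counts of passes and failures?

Under Beta–binomial conjugacy the posterior parameters are (a+s, b+f).
Match parameters: s=24−18=6, f=71−29=42.

6 passes and 42 failures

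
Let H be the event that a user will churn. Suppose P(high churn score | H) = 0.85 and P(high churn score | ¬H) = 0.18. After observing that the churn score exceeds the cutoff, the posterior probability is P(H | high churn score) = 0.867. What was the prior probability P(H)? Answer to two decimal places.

P(H) = 0.58

In odds form, posterior odds = prior odds × likelihood ratio, so prior odds = posterior odds ÷ LR.
Posterior odds = 0.867/(1−0.867) = 6.5188. LR = 0.85/0.18 = 4.7222.
Prior odds = 6.5188/4.7222 = 1.3805, so P(H) = 1.3805/(1+1.3805) ≈ 0.58.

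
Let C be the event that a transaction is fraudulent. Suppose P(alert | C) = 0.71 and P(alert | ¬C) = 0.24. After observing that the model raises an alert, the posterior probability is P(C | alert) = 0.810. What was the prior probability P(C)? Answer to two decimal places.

P(C) = 0.59

Bayes' rule in odds form gives O(C|E) = O(C)·[P(E|C)/P(E|¬C)], hence O(C) = O(C|E)/LR.
Posterior odds = 0.810/(1−0.810) = 4.2632. LR = 0.71/0.24 = 2.9583.
Prior odds = 4.2632/2.9583 = 1.4411, so P(C) = 1.4411/(1+1.4411) ≈ 0.59.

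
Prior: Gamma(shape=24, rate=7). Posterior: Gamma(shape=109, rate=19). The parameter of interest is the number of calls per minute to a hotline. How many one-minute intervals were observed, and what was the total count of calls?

n = 12 one-minute intervals with total 85 calls

Gamma–Poisson conjugacy: posterior shape = α + Σxᵢ, posterior rate = β + n.
Matching: Σxᵢ = 109 − 24 = 85 and n = 19 − 7 = 12.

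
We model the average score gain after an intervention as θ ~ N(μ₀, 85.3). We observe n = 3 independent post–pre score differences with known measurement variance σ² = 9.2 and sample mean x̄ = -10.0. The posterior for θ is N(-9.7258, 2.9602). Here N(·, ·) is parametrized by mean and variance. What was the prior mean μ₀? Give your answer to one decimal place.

μ₀ = -2.1

With known observation variance, the Normal–Normal posterior has precision τ_n = τ₀ + n/σ² and mean μ_n = (τ₀μ₀ + (n/σ²)x̄)/τ_n.
Here τ₀ = 1/85.3 = 0.011723 and τ_data = 3/9.2 = 0.326087, so τ_n = 0.337810.
Rearranging for μ₀: μ₀ = (μ_n·τ_n − τ_data·x̄)/τ₀ = (-9.7258·0.337810 − 0.326087·-10.0) / 0.011723 = -0.024602/0.011723 ≈ -2.1.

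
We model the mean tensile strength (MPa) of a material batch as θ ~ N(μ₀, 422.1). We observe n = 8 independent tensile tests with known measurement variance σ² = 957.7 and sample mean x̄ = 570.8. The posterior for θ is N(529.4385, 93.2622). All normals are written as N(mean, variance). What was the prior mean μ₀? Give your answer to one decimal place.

μ₀ = 383.6

The posterior mean is a precision-weighted average: μ_n = (τ₀μ₀ + τ_data·x̄)/(τ₀+τ_data), with τ₀=1/σ₀² and τ_data=n/σ².
Here τ₀ = 1/422.1 = 0.002369 and τ_data = 8/957.7 = 0.008353, so τ_n = 0.010722.
Rearranging for μ₀: μ₀ = (μ_n·τ_n − τ_data·x̄)/τ₀ = (529.4385·0.010722 − 0.008353·570.8) / 0.002369 = 0.908747/0.002369 ≈ 383.6.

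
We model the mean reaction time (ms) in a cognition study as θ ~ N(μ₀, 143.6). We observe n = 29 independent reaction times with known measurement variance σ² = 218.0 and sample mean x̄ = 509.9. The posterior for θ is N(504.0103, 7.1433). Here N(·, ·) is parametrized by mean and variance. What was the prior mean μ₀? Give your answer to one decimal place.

With known observation variance, the Normal–Normal posterior has precision τ_n = τ₀ + n/σ² and mean μ_n = (τ₀μ₀ + (n/σ²)x̄)/τ_n.
Here τ₀ = 1/143.6 = 0.006964 and τ_data = 29/218.0 = 0.133028, so τ_n = 0.139992.
Rearranging for μ₀: μ₀ = (μ_n·τ_n − τ_data·x̄)/τ₀ = (504.0103·0.139992 − 0.133028·509.9) / 0.006964 = 2.726433/0.006964 ≈ 391.5.

μ₀ = 391.5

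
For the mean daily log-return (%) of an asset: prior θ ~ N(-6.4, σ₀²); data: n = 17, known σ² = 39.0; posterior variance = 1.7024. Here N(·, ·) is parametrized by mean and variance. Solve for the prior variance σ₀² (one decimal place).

σ₀² = 6.6

For the Normal–Normal model with known σ², precisions add: τ_n = τ₀ + n/σ².
So 1/σ₀² = 1/1.7024 − 17/39.0 = 0.587406 − 0.435897 = 0.151509.
Hence σ₀² = 1/0.151509 ≈ 6.6.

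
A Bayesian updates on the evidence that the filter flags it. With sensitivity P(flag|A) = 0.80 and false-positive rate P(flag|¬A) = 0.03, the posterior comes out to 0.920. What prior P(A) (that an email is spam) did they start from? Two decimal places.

In odds form, posterior odds = prior odds × likelihood ratio, so prior odds = posterior odds ÷ LR.
Posterior odds = 0.920/(1−0.920) = 11.5000. LR = 0.80/0.03 = 26.6667.
Prior odds = 11.5000/26.6667 = 0.4312, so P(A) = 0.4312/(1+0.4312) ≈ 0.30.

P(A) = 0.30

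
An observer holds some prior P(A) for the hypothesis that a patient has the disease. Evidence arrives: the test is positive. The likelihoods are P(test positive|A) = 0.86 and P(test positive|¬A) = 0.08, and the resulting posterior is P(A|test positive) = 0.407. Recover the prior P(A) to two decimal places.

Bayes' rule in odds form gives O(A|E) = O(A)·[P(E|A)/P(E|¬A)], hence O(A) = O(A|E)/LR.
Posterior odds = 0.407/(1−0.407) = 0.6863. LR = 0.86/0.08 = 10.7500.
Prior odds = 0.6863/10.7500 = 0.0638, so P(A) = 0.0638/(1+0.0638) ≈ 0.06.

P(A) = 0.06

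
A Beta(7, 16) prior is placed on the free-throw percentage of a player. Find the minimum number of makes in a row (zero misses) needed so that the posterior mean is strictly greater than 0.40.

After k makes and 0 misses the posterior is Beta(7+k, 16), with mean (7+k)/(7+16+k).
Set (7+k)/(23+k) > 0.40 and solve: k > (0.40·23 − 7)/(1 − 0.40) = 3.667.
The smallest integer exceeding 3.667 is 4.

k = 4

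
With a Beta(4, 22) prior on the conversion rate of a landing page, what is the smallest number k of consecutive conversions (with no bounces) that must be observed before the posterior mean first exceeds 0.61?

k = 31

After k conversions and 0 bounces the posterior is Beta(4+k, 22), with mean (4+k)/(4+22+k).
Set (4+k)/(26+k) > 0.61 and solve: k > (0.61·26 − 4)/(1 − 0.61) = 30.410.
The smallest integer exceeding 30.410 is 31, and checking k=31: (35)/(57) = 0.6140 > 0.61.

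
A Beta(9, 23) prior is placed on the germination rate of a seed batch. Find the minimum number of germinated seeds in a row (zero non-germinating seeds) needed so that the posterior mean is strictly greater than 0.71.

k = 48

After k germinated seeds and 0 non-germinating seeds the posterior is Beta(9+k, 23), with mean (9+k)/(9+23+k).
Set (9+k)/(32+k) > 0.71 and solve: k > (0.71·32 − 9)/(1 − 0.71) = 47.310.
The smallest integer exceeding 47.310 is 48, and checking k=48: (57)/(80) = 0.7125 > 0.71.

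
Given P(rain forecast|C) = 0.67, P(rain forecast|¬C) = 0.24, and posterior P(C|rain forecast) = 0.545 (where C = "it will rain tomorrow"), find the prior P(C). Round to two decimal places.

P(C) = 0.30

In odds form, posterior odds = prior odds × likelihood ratio, so prior odds = posterior odds ÷ LR.
Posterior odds = 0.545/(1−0.545) = 1.1978. LR = 0.67/0.24 = 2.7917.
Prior odds = 1.1978/2.7917 = 0.4291, so P(C) = 0.4291/(1+0.4291) ≈ 0.30.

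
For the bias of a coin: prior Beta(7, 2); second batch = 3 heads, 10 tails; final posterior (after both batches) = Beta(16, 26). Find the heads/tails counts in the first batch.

6 heads and 14 tails

Sequential conjugate updates are equivalent to a single update on the pooled data, so total successes = posterior α − prior α and total failures = posterior β − prior β.
Total across both batches: 16−7=9 heads, 26−2=24 tails.
Subtract the second batch: 9−3=6 heads and 24−10=14 tails.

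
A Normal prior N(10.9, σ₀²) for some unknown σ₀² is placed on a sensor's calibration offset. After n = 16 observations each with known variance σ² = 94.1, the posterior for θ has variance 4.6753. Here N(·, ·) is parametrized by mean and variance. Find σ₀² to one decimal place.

σ₀² = 22.8

Posterior precision equals prior precision plus data precision: 1/σ_n² = 1/σ₀² + n/σ².
So 1/σ₀² = 1/4.6753 − 16/94.1 = 0.213890 − 0.170032 = 0.043858.
Hence σ₀² = 1/0.043858 ≈ 22.8.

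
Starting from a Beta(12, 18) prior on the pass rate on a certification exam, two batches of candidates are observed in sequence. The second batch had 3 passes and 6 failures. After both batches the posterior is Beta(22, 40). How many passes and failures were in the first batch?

7 passes and 16 failures

Because Beta–binomial updating is additive in the counts, the combined data contributed (α_post−α_prior, β_post−β_prior) successes and failures.
Total across both batches: 22−12=10 passes, 40−18=22 failures.
Subtract the second batch: 10−3=7 passes and 22−6=16 failures.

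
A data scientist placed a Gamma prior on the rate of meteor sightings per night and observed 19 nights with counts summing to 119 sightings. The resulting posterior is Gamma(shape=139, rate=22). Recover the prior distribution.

A Gamma(α, β) prior (rate parametrization) on a Poisson rate with n observations summing to S gives posterior Gamma(α+S, β+n).
So α = 139 − 119 = 20 and β = 22 − 19 = 3.

Gamma(shape=20, rate=3)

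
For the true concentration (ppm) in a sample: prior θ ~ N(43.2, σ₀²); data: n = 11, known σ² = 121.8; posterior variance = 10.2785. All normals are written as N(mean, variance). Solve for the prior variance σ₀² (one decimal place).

Posterior precision equals prior precision plus data precision: 1/σ_n² = 1/σ₀² + n/σ².
So 1/σ₀² = 1/10.2785 − 11/121.8 = 0.097290 − 0.090312 = 0.006978.
Hence σ₀² = 1/0.006978 ≈ 143.3.

σ₀² = 143.3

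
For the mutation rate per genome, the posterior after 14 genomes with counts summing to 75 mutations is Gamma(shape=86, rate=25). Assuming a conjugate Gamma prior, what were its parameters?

Gamma(shape=11, rate=11)

A Gamma(α, β) prior (rate parametrization) on a Poisson rate with n observations summing to S gives posterior Gamma(α+S, β+n).
So α = 86 − 75 = 11 and β = 25 − 14 = 11.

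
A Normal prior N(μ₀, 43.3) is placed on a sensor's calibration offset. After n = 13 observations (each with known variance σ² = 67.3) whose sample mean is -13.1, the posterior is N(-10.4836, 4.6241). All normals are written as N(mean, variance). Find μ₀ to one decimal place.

The posterior mean is a precision-weighted average: μ_n = (τ₀μ₀ + τ_data·x̄)/(τ₀+τ_data), with τ₀=1/σ₀² and τ_data=n/σ².
Here τ₀ = 1/43.3 = 0.023095 and τ_data = 13/67.3 = 0.193165, so τ_n = 0.216260.
Rearranging for μ₀: μ₀ = (μ_n·τ_n − τ_data·x̄)/τ₀ = (-10.4836·0.216260 − 0.193165·-13.1) / 0.023095 = 0.263278/0.023095 ≈ 11.4.

μ₀ = 11.4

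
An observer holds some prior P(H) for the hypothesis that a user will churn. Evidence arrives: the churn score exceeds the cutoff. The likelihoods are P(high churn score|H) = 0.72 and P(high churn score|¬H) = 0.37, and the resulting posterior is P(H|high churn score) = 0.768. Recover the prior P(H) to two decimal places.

P(H) = 0.63

In odds form, posterior odds = prior odds × likelihood ratio, so prior odds = posterior odds ÷ LR.
Posterior odds = 0.768/(1−0.768) = 3.3103. LR = 0.72/0.37 = 1.9459.
Prior odds = 3.3103/1.9459 = 1.7012, so P(H) = 1.7012/(1+1.7012) ≈ 0.63.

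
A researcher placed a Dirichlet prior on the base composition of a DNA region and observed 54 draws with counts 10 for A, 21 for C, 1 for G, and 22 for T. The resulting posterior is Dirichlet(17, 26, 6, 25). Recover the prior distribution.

Dirichlet(7, 5, 5, 3)

For a Dirichlet(α) prior with multinomial counts c, the posterior is Dirichlet(α + c) componentwise.
Subtract each count from the matching posterior parameter: 17−10=7, 26−21=5, 6−1=5, 25−22=3.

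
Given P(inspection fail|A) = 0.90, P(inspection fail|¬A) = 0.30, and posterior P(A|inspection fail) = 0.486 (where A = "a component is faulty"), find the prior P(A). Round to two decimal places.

P(A) = 0.24

In odds form, posterior odds = prior odds × likelihood ratio, so prior odds = posterior odds ÷ LR.
Posterior odds = 0.486/(1−0.486) = 0.9455. LR = 0.90/0.30 = 3.0000.
Prior odds = 0.9455/3.0000 = 0.3152, so P(A) = 0.3152/(1+0.3152) ≈ 0.24.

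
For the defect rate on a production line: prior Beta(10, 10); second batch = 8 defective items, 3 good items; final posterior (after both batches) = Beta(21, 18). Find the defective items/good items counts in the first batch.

3 defective items and 5 good items

Because Beta–binomial updating is additive in the counts, the combined data contributed (α_post−α_prior, β_post−β_prior) successes and failures.
Total across both batches: 21−10=11 defective items, 18−10=8 good items.
Subtract the second batch: 11−8=3 defective items and 8−3=5 good items.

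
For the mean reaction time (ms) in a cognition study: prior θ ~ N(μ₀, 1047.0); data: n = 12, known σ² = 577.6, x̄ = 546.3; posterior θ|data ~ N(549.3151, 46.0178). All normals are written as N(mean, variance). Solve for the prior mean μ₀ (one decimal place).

μ₀ = 614.9

The posterior mean is a precision-weighted average: μ_n = (τ₀μ₀ + τ_data·x̄)/(τ₀+τ_data), with τ₀=1/σ₀² and τ_data=n/σ².
Here τ₀ = 1/1047.0 = 0.000955 and τ_data = 12/577.6 = 0.020776, so τ_n = 0.021731.
Rearranging for μ₀: μ₀ = (μ_n·τ_n − τ_data·x̄)/τ₀ = (549.3151·0.021731 − 0.020776·546.3) / 0.000955 = 0.587238/0.000955 ≈ 614.9.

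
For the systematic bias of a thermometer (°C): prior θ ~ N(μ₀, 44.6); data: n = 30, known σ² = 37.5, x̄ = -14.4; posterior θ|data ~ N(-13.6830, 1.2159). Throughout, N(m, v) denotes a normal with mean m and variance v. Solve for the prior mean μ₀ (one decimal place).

μ₀ = 11.9

With known observation variance, the Normal–Normal posterior has precision τ_n = τ₀ + n/σ² and mean μ_n = (τ₀μ₀ + (n/σ²)x̄)/τ_n.
Here τ₀ = 1/44.6 = 0.022422 and τ_data = 30/37.5 = 0.800000, so τ_n = 0.822422.
Rearranging for μ₀: μ₀ = (μ_n·τ_n − τ_data·x̄)/τ₀ = (-13.6830·0.822422 − 0.800000·-14.4) / 0.022422 = 0.266800/0.022422 ≈ 11.9.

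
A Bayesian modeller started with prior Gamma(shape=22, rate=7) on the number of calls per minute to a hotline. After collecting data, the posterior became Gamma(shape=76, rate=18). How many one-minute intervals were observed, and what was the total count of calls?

n = 11 one-minute intervals with total 54 calls

A Gamma(α, β) prior (rate parametrization) on a Poisson rate with n observations summing to S gives posterior Gamma(α+S, β+n).
Matching: Σxᵢ = 76 − 22 = 54 and n = 18 − 7 = 11.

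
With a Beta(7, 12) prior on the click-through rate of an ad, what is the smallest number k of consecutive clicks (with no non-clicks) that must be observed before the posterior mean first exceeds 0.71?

k = 23

After k clicks and 0 non-clicks the posterior is Beta(7+k, 12), with mean (7+k)/(7+12+k).
Set (7+k)/(19+k) > 0.71 and solve: k > (0.71·19 − 7)/(1 − 0.71) = 22.379.
The smallest integer exceeding 22.379 is 23.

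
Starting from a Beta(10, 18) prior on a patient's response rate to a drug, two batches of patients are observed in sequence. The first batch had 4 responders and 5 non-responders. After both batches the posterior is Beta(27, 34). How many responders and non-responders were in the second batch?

13 responders and 11 non-responders

Sequential conjugate updates are equivalent to a single update on the pooled data, so total successes = posterior α − prior α and total failures = posterior β − prior β.
Total across both batches: 27−10=17 responders, 34−18=16 non-responders.
Subtract the first batch: 17−4=13 responders and 16−5=11 non-responders.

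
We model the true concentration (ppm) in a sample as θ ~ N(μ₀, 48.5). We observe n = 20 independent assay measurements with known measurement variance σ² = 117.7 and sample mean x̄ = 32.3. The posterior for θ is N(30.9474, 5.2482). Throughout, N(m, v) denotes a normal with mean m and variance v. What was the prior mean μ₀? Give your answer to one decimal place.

μ₀ = 19.8

With known observation variance, the Normal–Normal posterior has precision τ_n = τ₀ + n/σ² and mean μ_n = (τ₀μ₀ + (n/σ²)x̄)/τ_n.
Here τ₀ = 1/48.5 = 0.020619 and τ_data = 20/117.7 = 0.169924, so τ_n = 0.190543.
Rearranging for μ₀: μ₀ = (μ_n·τ_n − τ_data·x̄)/τ₀ = (30.9474·0.190543 − 0.169924·32.3) / 0.020619 = 0.408265/0.020619 ≈ 19.8.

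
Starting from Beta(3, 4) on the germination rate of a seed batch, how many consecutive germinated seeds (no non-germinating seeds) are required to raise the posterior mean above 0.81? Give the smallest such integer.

k = 15

After k germinated seeds and 0 non-germinating seeds the posterior is Beta(3+k, 4), with mean (3+k)/(3+4+k).
Set (3+k)/(7+k) > 0.81 and solve: k > (0.81·7 − 3)/(1 − 0.81) = 14.053.
The smallest integer exceeding 14.053 is 15, and checking k=15: (18)/(22) = 0.8182 > 0.81.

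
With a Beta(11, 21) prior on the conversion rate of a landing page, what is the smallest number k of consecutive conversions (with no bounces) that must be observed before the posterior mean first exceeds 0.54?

k = 14

After k conversions and 0 bounces the posterior is Beta(11+k, 21), with mean (11+k)/(11+21+k).
Set (11+k)/(32+k) > 0.54 and solve: k > (0.54·32 − 11)/(1 − 0.54) = 13.652.
The smallest integer exceeding 13.652 is 14, and checking k=14: (25)/(46) = 0.5435 > 0.54.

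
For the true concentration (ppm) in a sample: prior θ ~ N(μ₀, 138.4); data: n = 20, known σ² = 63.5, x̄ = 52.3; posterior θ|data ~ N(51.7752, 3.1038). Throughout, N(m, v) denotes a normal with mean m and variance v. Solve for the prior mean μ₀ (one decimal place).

μ₀ = 28.9

The posterior mean is a precision-weighted average: μ_n = (τ₀μ₀ + τ_data·x̄)/(τ₀+τ_data), with τ₀=1/σ₀² and τ_data=n/σ².
Here τ₀ = 1/138.4 = 0.007225 and τ_data = 20/63.5 = 0.314961, so τ_n = 0.322186.
Rearranging for μ₀: μ₀ = (μ_n·τ_n − τ_data·x̄)/τ₀ = (51.7752·0.322186 − 0.314961·52.3) / 0.007225 = 0.208784/0.007225 ≈ 28.9.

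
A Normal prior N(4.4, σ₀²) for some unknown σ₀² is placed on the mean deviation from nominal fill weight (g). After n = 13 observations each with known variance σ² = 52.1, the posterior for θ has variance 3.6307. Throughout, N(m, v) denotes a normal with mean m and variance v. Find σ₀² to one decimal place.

σ₀² = 38.6

For the Normal–Normal model with known σ², precisions add: τ_n = τ₀ + n/σ².
So 1/σ₀² = 1/3.6307 − 13/52.1 = 0.275429 − 0.249520 = 0.025909.
Hence σ₀² = 1/0.025909 ≈ 38.6.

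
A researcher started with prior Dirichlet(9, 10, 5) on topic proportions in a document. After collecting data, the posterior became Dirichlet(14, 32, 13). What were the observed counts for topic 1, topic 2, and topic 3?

counts (5, 22, 8)

For a Dirichlet(α) prior with multinomial counts c, the posterior is Dirichlet(α + c) componentwise.
Counts are posterior − prior componentwise: 14−9=5, 32−10=22, 13−5=8.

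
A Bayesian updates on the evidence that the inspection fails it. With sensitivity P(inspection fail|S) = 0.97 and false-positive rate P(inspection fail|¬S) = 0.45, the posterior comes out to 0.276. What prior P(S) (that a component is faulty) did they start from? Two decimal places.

P(S) = 0.15

In odds form, posterior odds = prior odds × likelihood ratio, so prior odds = posterior odds ÷ LR.
Posterior odds = 0.276/(1−0.276) = 0.3812. LR = 0.97/0.45 = 2.1556.
Prior odds = 0.3812/2.1556 = 0.1768, so P(S) = 0.1768/(1+0.1768) ≈ 0.15.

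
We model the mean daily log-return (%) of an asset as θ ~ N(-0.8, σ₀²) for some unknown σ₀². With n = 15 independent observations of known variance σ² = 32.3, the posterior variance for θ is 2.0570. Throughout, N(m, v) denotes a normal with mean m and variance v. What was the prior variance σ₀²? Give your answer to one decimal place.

For the Normal–Normal model with known σ², precisions add: τ_n = τ₀ + n/σ².
So 1/σ₀² = 1/2.0570 − 15/32.3 = 0.486145 − 0.464396 = 0.021749.
Hence σ₀² = 1/0.021749 ≈ 46.0.

σ₀² = 46.0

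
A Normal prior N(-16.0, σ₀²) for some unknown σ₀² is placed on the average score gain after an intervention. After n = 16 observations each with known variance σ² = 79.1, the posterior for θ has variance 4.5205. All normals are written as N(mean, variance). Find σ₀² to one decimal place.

σ₀² = 52.8

For the Normal–Normal model with known σ², precisions add: τ_n = τ₀ + n/σ².
So 1/σ₀² = 1/4.5205 − 16/79.1 = 0.221214 − 0.202276 = 0.018938.
Hence σ₀² = 1/0.018938 ≈ 52.8.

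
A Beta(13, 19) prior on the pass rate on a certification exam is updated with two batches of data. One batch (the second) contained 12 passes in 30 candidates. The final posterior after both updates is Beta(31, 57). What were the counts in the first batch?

Because Beta–binomial updating is additive in the counts, the combined data contributed (α_post−α_prior, β_post−β_prior) successes and failures.
Total across both batches: 31−13=18 passes, 57−19=38 failures.
Subtract the second batch: 18−12=6 passes and 38−18=20 failures.

6 passes and 20 failures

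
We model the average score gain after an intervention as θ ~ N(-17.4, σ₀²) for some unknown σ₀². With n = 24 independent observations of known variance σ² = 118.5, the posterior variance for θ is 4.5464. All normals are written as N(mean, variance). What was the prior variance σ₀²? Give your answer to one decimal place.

σ₀² = 57.4

Posterior precision equals prior precision plus data precision: 1/σ_n² = 1/σ₀² + n/σ².
So 1/σ₀² = 1/4.5464 − 24/118.5 = 0.219954 − 0.202532 = 0.017422.
Hence σ₀² = 1/0.017422 ≈ 57.4.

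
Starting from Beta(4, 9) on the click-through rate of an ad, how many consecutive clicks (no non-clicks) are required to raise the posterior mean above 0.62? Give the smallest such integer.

After k clicks and 0 non-clicks the posterior is Beta(4+k, 9), with mean (4+k)/(4+9+k).
Set (4+k)/(13+k) > 0.62 and solve: k > (0.62·13 − 4)/(1 − 0.62) = 10.684.
The smallest integer exceeding 10.684 is 11.

k = 11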